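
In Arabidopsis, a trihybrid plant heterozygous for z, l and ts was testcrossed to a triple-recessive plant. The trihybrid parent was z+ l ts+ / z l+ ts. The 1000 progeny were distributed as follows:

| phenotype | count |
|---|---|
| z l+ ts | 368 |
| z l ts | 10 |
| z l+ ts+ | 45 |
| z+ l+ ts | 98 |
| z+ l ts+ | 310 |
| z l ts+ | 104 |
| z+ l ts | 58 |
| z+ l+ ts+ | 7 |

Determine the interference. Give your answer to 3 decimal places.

0.353

The two rarest classes, z+ l+ ts+ and z l ts, are the double crossovers. Comparing them with the parentals, only the l allele has switched, so l is the middle locus and the order is z – l – ts.
z–l: (202 + 17)/1000 = 0.2190; l–ts: (103 + 17)/1000 = 0.1200.
Expected DCO frequency = 0.2190 × 0.1200 ≈ 0.02628; observed = 17/1000 ≈ 0.01700.
Coefficient of coincidence = 0.01700/0.02628 ≈ 0.647; interference = 1 − 0.647 = 0.353.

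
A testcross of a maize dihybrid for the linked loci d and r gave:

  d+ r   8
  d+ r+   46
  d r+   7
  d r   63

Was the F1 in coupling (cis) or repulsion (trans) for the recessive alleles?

The two most frequent classes are d+ r+ (46) and d r (63); these are the parental (non-recombinant) types.
So the F1 carried d+ r+ on one chromosome and d r on the other — the recessive alleles are on the same chromosome (cis / coupling).

cis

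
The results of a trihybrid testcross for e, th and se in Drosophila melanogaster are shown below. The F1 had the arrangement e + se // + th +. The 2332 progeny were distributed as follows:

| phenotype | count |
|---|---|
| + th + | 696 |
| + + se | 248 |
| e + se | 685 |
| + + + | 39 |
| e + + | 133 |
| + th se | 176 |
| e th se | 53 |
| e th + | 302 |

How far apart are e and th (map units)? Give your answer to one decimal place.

The two rarest classes, e th se and + + +, are the double crossovers. Comparing them with the parentals, only the th allele has switched, so th is the middle locus and the order is se – th – e.
Crossovers in the th–e interval produce the single-crossover classes + + se and e th + (248 + 302 = 550) plus the double crossovers (92).
RF(th–e) = (550 + 92) / 2332 = 642/2332 = 0.2753 → 27.5 map units.

27.5 map units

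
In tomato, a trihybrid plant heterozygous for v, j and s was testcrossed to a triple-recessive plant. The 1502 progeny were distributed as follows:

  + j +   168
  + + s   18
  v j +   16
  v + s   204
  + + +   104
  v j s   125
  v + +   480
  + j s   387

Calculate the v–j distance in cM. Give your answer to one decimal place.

The two most frequent reciprocal classes, v + + and + j s, are the parental types, so the F1 was v + + / + j s.
The two rarest classes, v j + and + + s, are the double crossovers. Comparing them with the parentals, only the j allele has switched, so j is the middle locus and the order is v – j – s.
Crossovers in the v–j interval produce the single-crossover classes + + + and v j s (104 + 125 = 229) plus the double crossovers (34).
RF(v–j) = (229 + 34) / 1502 = 263/1502 = 0.1751 → 17.5 cM.

17.5 cM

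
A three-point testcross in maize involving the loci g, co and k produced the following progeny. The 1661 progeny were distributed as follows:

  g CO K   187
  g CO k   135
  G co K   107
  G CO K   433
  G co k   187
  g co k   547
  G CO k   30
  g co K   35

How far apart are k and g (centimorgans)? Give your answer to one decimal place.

26.4 centimorgans

The two most frequent reciprocal classes, G CO K and g co k, are the parental types, so the F1 was G CO K / g co k.
The two rarest classes, G CO k and g co K, are the double crossovers. Comparing them with the parentals, only the k allele has switched, so k is the middle locus and the order is g – k – co.
Crossovers in the g–k interval produce the single-crossover classes g CO K and G co k (187 + 187 = 374) plus the double crossovers (65).
RF(g–k) = (374 + 65) / 1661 = 439/1661 = 0.2643 → 26.4 centimorgans.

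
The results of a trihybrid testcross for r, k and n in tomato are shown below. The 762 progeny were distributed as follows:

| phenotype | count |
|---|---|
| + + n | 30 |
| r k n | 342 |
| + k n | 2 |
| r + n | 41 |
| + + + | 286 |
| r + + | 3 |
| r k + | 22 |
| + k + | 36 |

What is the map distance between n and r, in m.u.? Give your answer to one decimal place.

The two most frequent reciprocal classes, r k n and + + +, are the parental types, so the F1 was r k n / + + +.
The two rarest classes, + k n and r + +, are the double crossovers. Comparing them with the parentals, only the r allele has switched, so r is the middle locus and the order is n – r – k.
Crossovers in the n–r interval produce the single-crossover classes r k + and + + n (22 + 30 = 52) plus the double crossovers (5).
RF(n–r) = (52 + 5) / 762 = 57/762 = 0.0748 → 7.5 m.u.

7.5 m.u.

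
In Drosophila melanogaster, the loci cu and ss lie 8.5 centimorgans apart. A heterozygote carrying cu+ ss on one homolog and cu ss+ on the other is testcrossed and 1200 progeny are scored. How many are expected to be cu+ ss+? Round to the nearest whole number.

A map distance of 8.5 centimorgans corresponds to a recombination frequency of 0.085.
The F1 is cu+ ss / cu ss+, so cu+ ss+ is a recombinant gamete class with expected frequency r/2 = 0.085/2 = 0.0425.
Expected number = 0.0425 × 1200 = 51.00 ≈ 51.

51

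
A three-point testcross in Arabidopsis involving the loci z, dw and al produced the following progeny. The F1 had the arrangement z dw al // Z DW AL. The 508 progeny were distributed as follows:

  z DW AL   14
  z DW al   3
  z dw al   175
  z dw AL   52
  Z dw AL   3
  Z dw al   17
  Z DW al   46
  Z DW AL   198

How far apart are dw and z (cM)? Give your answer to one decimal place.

7.3 cM

The two rarest classes, z DW al and Z dw AL, are the double crossovers. Comparing them with the parentals, only the dw allele has switched, so dw is the middle locus and the order is al – dw – z.
Crossovers in the dw–z interval produce the single-crossover classes Z dw al and z DW AL (17 + 14 = 31) plus the double crossovers (6).
RF(dw–z) = (31 + 6) / 508 = 37/508 = 0.0728 → 7.3 cM.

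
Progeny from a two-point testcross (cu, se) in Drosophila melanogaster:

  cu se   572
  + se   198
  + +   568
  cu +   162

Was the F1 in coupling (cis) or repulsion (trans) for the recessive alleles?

cis

The two most frequent classes are + + (568) and cu se (572); these are the parental (non-recombinant) types.
So the F1 carried + + on one chromosome and cu se on the other — the recessive alleles are on the same chromosome (cis / coupling).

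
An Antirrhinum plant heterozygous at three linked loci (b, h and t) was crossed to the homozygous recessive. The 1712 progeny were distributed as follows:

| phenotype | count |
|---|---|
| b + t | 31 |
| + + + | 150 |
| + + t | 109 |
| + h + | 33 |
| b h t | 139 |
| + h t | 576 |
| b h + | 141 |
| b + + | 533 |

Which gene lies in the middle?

The two most frequent reciprocal classes, + h t and b + +, are the parental types, so the F1 was + h t / b + +.
The two rarest classes, + h + and b + t, are the double crossovers. Comparing them with the parentals, only the t allele has switched, so t is the middle locus and the order is h – t – b.

t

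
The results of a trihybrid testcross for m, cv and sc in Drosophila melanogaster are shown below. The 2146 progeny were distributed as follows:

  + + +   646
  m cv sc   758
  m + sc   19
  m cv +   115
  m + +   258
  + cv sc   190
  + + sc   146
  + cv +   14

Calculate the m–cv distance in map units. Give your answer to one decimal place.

The two most frequent reciprocal classes, m cv sc and + + +, are the parental types, so the F1 was m cv sc / + + +.
The two rarest classes, m + sc and + cv +, are the double crossovers. Comparing them with the parentals, only the cv allele has switched, so cv is the middle locus and the order is sc – cv – m.
Crossovers in the cv–m interval produce the single-crossover classes + cv sc and m + + (190 + 258 = 448) plus the double crossovers (33).
RF(cv–m) = (448 + 33) / 2146 = 481/2146 = 0.2241 → 22.4 map units.

22.4 map units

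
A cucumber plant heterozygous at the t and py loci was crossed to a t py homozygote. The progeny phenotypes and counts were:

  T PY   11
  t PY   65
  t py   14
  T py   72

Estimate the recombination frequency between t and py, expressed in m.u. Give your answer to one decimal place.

The two most frequent classes, T py (72) and t PY (65), are the parental types, so the F1 was T py / t PY.
The recombinant classes are T PY and t py: 11 + 14 = 25.
Recombination frequency = 25/162 = 0.1543 ≈ 15.4%, i.e. 15.4 m.u.

15.4 m.u.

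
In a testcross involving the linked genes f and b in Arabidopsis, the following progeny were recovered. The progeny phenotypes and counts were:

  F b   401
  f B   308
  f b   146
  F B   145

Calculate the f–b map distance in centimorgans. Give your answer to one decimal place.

29.1 centimorgans

The two most frequent classes, F b (401) and f B (308), are the parental types, so the F1 was F b / f B.
The recombinant classes are F B and f b: 145 + 146 = 291.
Recombination frequency = 291/1000 = 0.2910 ≈ 29.1%, i.e. 29.1 centimorgans.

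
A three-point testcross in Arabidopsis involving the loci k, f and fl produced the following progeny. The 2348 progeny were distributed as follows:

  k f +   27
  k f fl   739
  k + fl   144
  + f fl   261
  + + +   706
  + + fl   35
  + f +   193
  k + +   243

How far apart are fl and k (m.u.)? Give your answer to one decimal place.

The two most frequent reciprocal classes, + + + and k f fl, are the parental types, so the F1 was + + + / k f fl.
The two rarest classes, + + fl and k f +, are the double crossovers. Comparing them with the parentals, only the fl allele has switched, so fl is the middle locus and the order is f – fl – k.
Crossovers in the fl–k interval produce the single-crossover classes k + + and + f fl (243 + 261 = 504) plus the double crossovers (62).
RF(fl–k) = (504 + 62) / 2348 = 566/2348 = 0.2411 → 24.1 m.u.

24.1 m.u.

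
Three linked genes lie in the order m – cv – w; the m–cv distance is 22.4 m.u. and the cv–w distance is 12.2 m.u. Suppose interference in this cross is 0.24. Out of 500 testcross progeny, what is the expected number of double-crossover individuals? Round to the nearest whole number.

10

Map distances give recombination frequencies of 0.224 and 0.122 for the two intervals.
With interference 0.24 (so coincidence = 0.76), expected double-crossover frequency = 0.224 × 0.122 × 0.76 = 0.02077.
Expected number = 0.02077 × 500 = 10.38 ≈ 10.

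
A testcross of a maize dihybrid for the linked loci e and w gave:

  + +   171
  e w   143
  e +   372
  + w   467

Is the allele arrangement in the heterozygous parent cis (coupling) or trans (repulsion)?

The two most frequent classes are + w (467) and e + (372); these are the parental (non-recombinant) types.
So the F1 carried + w on one chromosome and e + on the other — the recessive alleles are on opposite chromosomes (trans / repulsion).

trans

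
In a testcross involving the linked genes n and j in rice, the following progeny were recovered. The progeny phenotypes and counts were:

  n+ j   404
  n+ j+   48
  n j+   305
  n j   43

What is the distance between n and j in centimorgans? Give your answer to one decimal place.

11.4 centimorgans

The two most frequent classes, n+ j (404) and n j+ (305), are the parental types, so the F1 was n+ j / n j+.
The recombinant classes are n+ j+ and n j: 48 + 43 = 91.
Recombination frequency = 91/800 = 0.1138 ≈ 11.4%, i.e. 11.4 centimorgans.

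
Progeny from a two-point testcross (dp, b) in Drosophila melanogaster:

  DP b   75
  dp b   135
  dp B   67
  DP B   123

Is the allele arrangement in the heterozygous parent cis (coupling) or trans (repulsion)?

cis

The two most frequent classes are DP B (123) and dp b (135); these are the parental (non-recombinant) types.
So the F1 carried DP B on one chromosome and dp b on the other — the recessive alleles are on the same chromosome (cis / coupling).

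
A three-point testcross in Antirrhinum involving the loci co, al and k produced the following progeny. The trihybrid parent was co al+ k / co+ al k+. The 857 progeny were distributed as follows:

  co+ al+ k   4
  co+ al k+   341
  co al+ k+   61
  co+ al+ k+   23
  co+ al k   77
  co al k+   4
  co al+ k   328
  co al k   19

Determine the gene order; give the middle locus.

The two rarest classes, co+ al+ k and co al k+, are the double crossovers. Comparing them with the parentals, only the co allele has switched, so co is the middle locus and the order is k – co – al.

co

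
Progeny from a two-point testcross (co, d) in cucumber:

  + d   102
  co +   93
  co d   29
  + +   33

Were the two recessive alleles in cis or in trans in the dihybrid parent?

trans

The two most frequent classes are + d (102) and co + (93); these are the parental (non-recombinant) types.
So the F1 carried + d on one chromosome and co + on the other — the recessive alleles are on opposite chromosomes (trans / repulsion).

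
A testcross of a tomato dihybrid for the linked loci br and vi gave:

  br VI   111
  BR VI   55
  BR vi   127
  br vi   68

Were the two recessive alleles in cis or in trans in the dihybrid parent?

trans

The two most frequent classes are BR vi (127) and br VI (111); these are the parental (non-recombinant) types.
So the F1 carried BR vi on one chromosome and br VI on the other — the recessive alleles are on opposite chromosomes (trans / repulsion).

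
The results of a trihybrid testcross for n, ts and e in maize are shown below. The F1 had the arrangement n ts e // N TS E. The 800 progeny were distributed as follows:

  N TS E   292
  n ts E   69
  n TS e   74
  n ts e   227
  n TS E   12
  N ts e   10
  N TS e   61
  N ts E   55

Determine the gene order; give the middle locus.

n

The two rarest classes, N ts e and n TS E, are the double crossovers. Comparing them with the parentals, only the n allele has switched, so n is the middle locus and the order is e – n – ts.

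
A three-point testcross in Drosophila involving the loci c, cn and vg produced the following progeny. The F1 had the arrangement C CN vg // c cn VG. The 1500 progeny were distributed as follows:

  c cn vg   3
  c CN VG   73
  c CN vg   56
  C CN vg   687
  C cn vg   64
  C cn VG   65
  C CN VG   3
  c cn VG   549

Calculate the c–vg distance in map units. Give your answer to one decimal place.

The two rarest classes, C CN VG and c cn vg, are the double crossovers. Comparing them with the parentals, only the vg allele has switched, so vg is the middle locus and the order is c – vg – cn.
Crossovers in the c–vg interval produce the single-crossover classes c CN vg and C cn VG (56 + 65 = 121) plus the double crossovers (6).
RF(c–vg) = (121 + 6) / 1500 = 127/1500 = 0.0847 → 8.5 map units.

8.5 map units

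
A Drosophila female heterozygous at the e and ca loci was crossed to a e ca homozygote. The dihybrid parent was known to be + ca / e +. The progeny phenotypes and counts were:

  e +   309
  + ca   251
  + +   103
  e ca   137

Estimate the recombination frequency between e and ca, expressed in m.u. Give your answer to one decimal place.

30.0 m.u.

The recombinant classes are + + and e ca: 103 + 137 = 240.
Recombination frequency = 240/800 = 0.3000 ≈ 30.0%, i.e. 30.0 m.u.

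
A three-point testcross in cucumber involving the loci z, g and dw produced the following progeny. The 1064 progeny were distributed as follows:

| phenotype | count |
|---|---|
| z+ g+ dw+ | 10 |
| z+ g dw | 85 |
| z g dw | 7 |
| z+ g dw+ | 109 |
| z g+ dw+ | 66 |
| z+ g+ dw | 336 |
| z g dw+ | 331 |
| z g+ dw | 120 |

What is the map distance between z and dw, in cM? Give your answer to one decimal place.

The two most frequent reciprocal classes, z+ g+ dw and z g dw+, are the parental types, so the F1 was z+ g+ dw / z g dw+.
The two rarest classes, z+ g+ dw+ and z g dw, are the double crossovers. Comparing them with the parentals, only the dw allele has switched, so dw is the middle locus and the order is g – dw – z.
Crossovers in the dw–z interval produce the single-crossover classes z g+ dw and z+ g dw+ (120 + 109 = 229) plus the double crossovers (17).
RF(dw–z) = (229 + 17) / 1064 = 246/1064 = 0.2312 → 23.1 cM.

23.1 cM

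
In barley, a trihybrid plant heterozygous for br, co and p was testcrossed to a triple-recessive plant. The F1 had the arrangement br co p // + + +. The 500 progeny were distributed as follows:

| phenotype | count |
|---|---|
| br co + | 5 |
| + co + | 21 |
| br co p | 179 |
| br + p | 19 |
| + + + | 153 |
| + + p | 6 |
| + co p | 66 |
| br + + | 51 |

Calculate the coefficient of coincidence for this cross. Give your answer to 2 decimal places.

0.84

The two rarest classes, br co + and + + p, are the double crossovers. Comparing them with the parentals, only the p allele has switched, so p is the middle locus and the order is co – p – br.
co–p: (40 + 11)/500 = 0.1020; p–br: (117 + 11)/500 = 0.2560.
Expected DCO frequency = 0.1020 × 0.2560 ≈ 0.02611; observed = 11/500 ≈ 0.02200.
Coefficient of coincidence = 0.02200/0.02611 ≈ 0.84.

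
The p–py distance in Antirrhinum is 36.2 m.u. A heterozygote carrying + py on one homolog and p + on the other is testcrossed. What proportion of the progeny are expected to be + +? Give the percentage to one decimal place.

18.1%

A map distance of 36.2 m.u. corresponds to a recombination frequency of 0.362.
The F1 is + py / p +, so + + is a recombinant gamete class with expected frequency r/2 = 0.362/2 = 0.1810.
That is 0.1810 = 18.1% of the progeny.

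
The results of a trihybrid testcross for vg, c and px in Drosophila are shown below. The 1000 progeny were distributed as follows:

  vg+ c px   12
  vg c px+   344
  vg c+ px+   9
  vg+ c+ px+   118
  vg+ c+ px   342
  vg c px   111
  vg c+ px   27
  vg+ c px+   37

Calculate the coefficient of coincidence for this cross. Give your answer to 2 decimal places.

The two most frequent reciprocal classes, vg+ c+ px and vg c px+, are the parental types, so the F1 was vg+ c+ px / vg c px+.
The two rarest classes, vg+ c px and vg c+ px+, are the double crossovers. Comparing them with the parentals, only the c allele has switched, so c is the middle locus and the order is vg – c – px.
vg–c: (64 + 21)/1000 = 0.0850; c–px: (229 + 21)/1000 = 0.2500.
Expected DCO frequency = 0.0850 × 0.2500 ≈ 0.02125; observed = 21/1000 ≈ 0.02100.
Coefficient of coincidence = 0.02100/0.02125 ≈ 0.99.

0.99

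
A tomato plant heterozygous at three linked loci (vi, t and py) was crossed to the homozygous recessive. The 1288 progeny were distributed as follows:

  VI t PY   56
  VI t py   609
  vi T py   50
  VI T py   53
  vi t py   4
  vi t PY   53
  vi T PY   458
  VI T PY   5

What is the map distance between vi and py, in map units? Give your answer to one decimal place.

8.9 map units

The two most frequent reciprocal classes, VI t py and vi T PY, are the parental types, so the F1 was VI t py / vi T PY.
The two rarest classes, vi t py and VI T PY, are the double crossovers. Comparing them with the parentals, only the vi allele has switched, so vi is the middle locus and the order is t – vi – py.
Crossovers in the vi–py interval produce the single-crossover classes VI t PY and vi T py (56 + 50 = 106) plus the double crossovers (9).
RF(vi–py) = (106 + 9) / 1288 = 115/1288 = 0.0893 → 8.9 map units.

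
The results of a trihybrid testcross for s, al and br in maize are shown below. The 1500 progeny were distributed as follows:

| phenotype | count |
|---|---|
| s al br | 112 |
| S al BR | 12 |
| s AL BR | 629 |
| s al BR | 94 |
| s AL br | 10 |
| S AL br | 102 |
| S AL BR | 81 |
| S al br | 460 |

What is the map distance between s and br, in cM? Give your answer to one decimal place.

The two most frequent reciprocal classes, s AL BR and S al br, are the parental types, so the F1 was s AL BR / S al br.
The two rarest classes, s AL br and S al BR, are the double crossovers. Comparing them with the parentals, only the br allele has switched, so br is the middle locus and the order is al – br – s.
Crossovers in the br–s interval produce the single-crossover classes S AL BR and s al br (81 + 112 = 193) plus the double crossovers (22).
RF(br–s) = (193 + 22) / 1500 = 215/1500 = 0.1433 → 14.3 cM.

14.3 cM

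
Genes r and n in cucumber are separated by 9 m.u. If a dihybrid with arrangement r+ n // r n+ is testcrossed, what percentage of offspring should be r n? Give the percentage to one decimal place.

A map distance of 9 m.u. corresponds to a recombination frequency of 0.090.
The F1 is r+ n / r n+, so r n is a recombinant gamete class with expected frequency r/2 = 0.090/2 = 0.0450.
That is 0.0450 = 4.5% of the progeny.

4.5%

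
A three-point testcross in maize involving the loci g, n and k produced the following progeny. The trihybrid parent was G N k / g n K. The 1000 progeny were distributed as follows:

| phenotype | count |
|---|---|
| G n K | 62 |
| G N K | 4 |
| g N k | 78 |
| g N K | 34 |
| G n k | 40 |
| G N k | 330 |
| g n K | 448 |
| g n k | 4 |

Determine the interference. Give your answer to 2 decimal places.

0.34

The two rarest classes, G N K and g n k, are the double crossovers. Comparing them with the parentals, only the k allele has switched, so k is the middle locus and the order is g – k – n.
g–k: (140 + 8)/1000 = 0.1480; k–n: (74 + 8)/1000 = 0.0820.
Expected DCO frequency = 0.1480 × 0.0820 ≈ 0.01214; observed = 8/1000 ≈ 0.00800.
Coefficient of coincidence = 0.00800/0.01214 ≈ 0.66; interference = 1 − 0.66 = 0.34.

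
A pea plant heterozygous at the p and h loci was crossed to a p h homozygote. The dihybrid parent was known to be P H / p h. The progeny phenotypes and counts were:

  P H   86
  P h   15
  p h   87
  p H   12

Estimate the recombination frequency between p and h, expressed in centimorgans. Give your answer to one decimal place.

13.5 centimorgans

The recombinant classes are P h and p H: 15 + 12 = 27.
Recombination frequency = 27/200 = 0.1350 ≈ 13.5%, i.e. 13.5 centimorgans.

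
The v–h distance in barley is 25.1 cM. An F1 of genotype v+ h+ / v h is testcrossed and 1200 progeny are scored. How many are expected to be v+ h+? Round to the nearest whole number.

A map distance of 25.1 cM corresponds to a recombination frequency of 0.251.
The F1 is v+ h+ / v h, so v+ h+ is a parental gamete class with expected frequency (1 − r)/2 = 0.749/2 = 0.3745.
Expected number = 0.3745 × 1200 = 449.40 ≈ 449.

449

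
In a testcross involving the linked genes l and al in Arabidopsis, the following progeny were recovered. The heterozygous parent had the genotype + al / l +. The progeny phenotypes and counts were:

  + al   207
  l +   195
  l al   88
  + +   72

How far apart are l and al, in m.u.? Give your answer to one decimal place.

The recombinant classes are + + and l al: 72 + 88 = 160.
Recombination frequency = 160/562 = 0.2847 ≈ 28.5%, i.e. 28.5 m.u.

28.5 m.u.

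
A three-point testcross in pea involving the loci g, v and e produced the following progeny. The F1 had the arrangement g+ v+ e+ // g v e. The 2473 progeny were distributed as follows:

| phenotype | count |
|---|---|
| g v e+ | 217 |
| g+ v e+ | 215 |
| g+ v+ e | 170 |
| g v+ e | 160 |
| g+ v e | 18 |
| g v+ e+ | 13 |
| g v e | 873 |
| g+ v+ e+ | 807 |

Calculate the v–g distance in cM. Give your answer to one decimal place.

The two rarest classes, g v+ e+ and g+ v e, are the double crossovers. Comparing them with the parentals, only the g allele has switched, so g is the middle locus and the order is v – g – e.
Crossovers in the v–g interval produce the single-crossover classes g+ v e+ and g v+ e (215 + 160 = 375) plus the double crossovers (31).
RF(v–g) = (375 + 31) / 2473 = 406/2473 = 0.1642 → 16.4 cM.

16.4 cM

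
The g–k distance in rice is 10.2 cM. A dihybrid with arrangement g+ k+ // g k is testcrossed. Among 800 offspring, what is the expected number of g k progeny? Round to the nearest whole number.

359

A map distance of 10.2 cM corresponds to a recombination frequency of 0.102.
The F1 is g+ k+ / g k, so g k is a parental gamete class with expected frequency (1 − r)/2 = 0.898/2 = 0.4490.
Expected number = 0.4490 × 800 = 359.20 ≈ 359.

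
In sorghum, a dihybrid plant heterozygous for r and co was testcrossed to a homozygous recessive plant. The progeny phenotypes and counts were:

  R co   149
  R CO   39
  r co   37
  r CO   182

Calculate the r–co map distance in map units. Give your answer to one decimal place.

The two most frequent classes, R co (149) and r CO (182), are the parental types, so the F1 was R co / r CO.
The recombinant classes are R CO and r co: 39 + 37 = 76.
Recombination frequency = 76/407 = 0.1867 ≈ 18.7%, i.e. 18.7 map units.

18.7 map units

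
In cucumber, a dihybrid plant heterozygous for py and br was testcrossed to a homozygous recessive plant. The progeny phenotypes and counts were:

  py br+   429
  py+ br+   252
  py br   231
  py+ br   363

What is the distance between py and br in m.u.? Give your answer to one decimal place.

37.9 m.u.

The two most frequent classes, py+ br (363) and py br+ (429), are the parental types, so the F1 was py+ br / py br+.
The recombinant classes are py+ br+ and py br: 252 + 231 = 483.
Recombination frequency = 483/1275 = 0.3788 ≈ 37.9%, i.e. 37.9 m.u.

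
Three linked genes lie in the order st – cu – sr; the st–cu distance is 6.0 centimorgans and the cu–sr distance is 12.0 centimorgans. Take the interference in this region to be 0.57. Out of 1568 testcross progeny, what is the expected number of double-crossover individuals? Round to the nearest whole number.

5

Map distances give recombination frequencies of 0.060 and 0.120 for the two intervals.
With interference 0.57 (so coincidence = 0.43), expected double-crossover frequency = 0.060 × 0.120 × 0.43 = 0.00310.
Expected number = 0.00310 × 1568 = 4.85 ≈ 5.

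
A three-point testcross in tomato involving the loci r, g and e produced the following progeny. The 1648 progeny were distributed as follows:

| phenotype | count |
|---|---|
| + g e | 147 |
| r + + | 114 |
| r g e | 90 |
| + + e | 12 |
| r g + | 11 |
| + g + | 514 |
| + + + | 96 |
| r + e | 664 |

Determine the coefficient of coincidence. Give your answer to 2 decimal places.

0.64

The two most frequent reciprocal classes, + g + and r + e, are the parental types, so the F1 was + g + / r + e.
The two rarest classes, r g + and + + e, are the double crossovers. Comparing them with the parentals, only the r allele has switched, so r is the middle locus and the order is e – r – g.
e–r: (261 + 23)/1648 = 0.1723; r–g: (186 + 23)/1648 = 0.1268.
Expected DCO frequency = 0.1723 × 0.1268 ≈ 0.02185; observed = 23/1648 ≈ 0.01396.
Coefficient of coincidence = 0.01396/0.02185 ≈ 0.64.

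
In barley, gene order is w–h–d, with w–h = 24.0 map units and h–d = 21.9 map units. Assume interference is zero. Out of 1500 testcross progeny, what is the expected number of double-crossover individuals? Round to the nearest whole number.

79

Map distances give recombination frequencies of 0.240 and 0.219 for the two intervals.
With no interference, expected double-crossover frequency = 0.240 × 0.219 = 0.05256.
Expected number = 0.05256 × 1500 = 78.84 ≈ 79.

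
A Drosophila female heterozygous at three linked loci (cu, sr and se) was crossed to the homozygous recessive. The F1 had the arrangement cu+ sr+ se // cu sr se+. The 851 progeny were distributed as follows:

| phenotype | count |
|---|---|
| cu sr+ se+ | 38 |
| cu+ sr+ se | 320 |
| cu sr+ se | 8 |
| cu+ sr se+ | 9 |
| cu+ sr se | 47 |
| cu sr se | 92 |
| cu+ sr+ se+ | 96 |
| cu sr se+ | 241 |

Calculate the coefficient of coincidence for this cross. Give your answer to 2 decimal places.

0.69

The two rarest classes, cu sr+ se and cu+ sr se+, are the double crossovers. Comparing them with the parentals, only the cu allele has switched, so cu is the middle locus and the order is sr – cu – se.
sr–cu: (85 + 17)/851 = 0.1199; cu–se: (188 + 17)/851 = 0.2409.
Expected DCO frequency = 0.1199 × 0.2409 ≈ 0.02888; observed = 17/851 ≈ 0.01998.
Coefficient of coincidence = 0.01998/0.02888 ≈ 0.69.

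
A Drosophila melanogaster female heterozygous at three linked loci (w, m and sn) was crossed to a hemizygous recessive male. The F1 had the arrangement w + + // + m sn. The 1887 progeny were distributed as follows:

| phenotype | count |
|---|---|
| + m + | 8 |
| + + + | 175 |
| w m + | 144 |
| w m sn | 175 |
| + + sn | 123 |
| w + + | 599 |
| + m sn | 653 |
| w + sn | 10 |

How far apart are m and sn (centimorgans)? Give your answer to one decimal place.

The two rarest classes, w + sn and + m +, are the double crossovers. Comparing them with the parentals, only the sn allele has switched, so sn is the middle locus and the order is w – sn – m.
Crossovers in the sn–m interval produce the single-crossover classes w m + and + + sn (144 + 123 = 267) plus the double crossovers (18).
RF(sn–m) = (267 + 18) / 1887 = 285/1887 = 0.1510 → 15.1 centimorgans.

15.1 centimorgans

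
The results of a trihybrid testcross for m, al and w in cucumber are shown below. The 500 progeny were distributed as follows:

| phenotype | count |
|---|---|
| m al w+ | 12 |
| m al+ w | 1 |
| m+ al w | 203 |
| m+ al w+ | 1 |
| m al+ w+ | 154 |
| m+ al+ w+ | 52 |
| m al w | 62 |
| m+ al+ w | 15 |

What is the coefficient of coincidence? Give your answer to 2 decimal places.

The two most frequent reciprocal classes, m+ al w and m al+ w+, are the parental types, so the F1 was m+ al w / m al+ w+.
The two rarest classes, m+ al w+ and m al+ w, are the double crossovers. Comparing them with the parentals, only the w allele has switched, so w is the middle locus and the order is al – w – m.
al–w: (27 + 2)/500 = 0.0580; w–m: (114 + 2)/500 = 0.2320.
Expected DCO frequency = 0.0580 × 0.2320 ≈ 0.01346; observed = 2/500 ≈ 0.00400.
Coefficient of coincidence = 0.00400/0.01346 ≈ 0.30.

0.30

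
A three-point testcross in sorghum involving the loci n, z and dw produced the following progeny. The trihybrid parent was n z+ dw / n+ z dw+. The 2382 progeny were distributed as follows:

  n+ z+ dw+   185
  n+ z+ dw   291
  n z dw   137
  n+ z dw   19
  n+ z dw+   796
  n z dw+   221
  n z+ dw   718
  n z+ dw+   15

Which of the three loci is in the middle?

The two rarest classes, n z+ dw+ and n+ z dw, are the double crossovers. Comparing them with the parentals, only the dw allele has switched, so dw is the middle locus and the order is n – dw – z.

dw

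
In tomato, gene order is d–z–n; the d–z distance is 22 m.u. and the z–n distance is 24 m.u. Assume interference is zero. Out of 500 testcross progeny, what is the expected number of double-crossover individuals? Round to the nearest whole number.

26

Map distances give recombination frequencies of 0.220 and 0.240 for the two intervals.
With no interference, expected double-crossover frequency = 0.220 × 0.240 = 0.05280.
Expected number = 0.05280 × 500 = 26.40 ≈ 26.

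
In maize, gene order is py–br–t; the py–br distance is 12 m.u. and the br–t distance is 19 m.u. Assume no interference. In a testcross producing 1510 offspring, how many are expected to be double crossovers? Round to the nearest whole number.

34

Map distances give recombination frequencies of 0.120 and 0.190 for the two intervals.
With no interference, expected double-crossover frequency = 0.120 × 0.190 = 0.02280.
Expected number = 0.02280 × 1510 = 34.43 ≈ 34.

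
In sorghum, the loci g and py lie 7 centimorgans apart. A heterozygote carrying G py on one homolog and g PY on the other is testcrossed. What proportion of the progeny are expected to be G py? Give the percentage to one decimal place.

A map distance of 7 centimorgans corresponds to a recombination frequency of 0.070.
The F1 is G py / g PY, so G py is a parental gamete class with expected frequency (1 − r)/2 = 0.930/2 = 0.4650.
That is 0.4650 = 46.5% of the progeny.

46.5%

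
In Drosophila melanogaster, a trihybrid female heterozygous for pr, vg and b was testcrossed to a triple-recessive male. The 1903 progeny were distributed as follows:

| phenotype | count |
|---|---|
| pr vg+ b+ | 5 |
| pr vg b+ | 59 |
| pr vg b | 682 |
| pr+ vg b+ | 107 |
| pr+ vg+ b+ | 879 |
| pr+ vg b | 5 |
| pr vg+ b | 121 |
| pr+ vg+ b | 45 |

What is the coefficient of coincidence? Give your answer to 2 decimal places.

0.70

The two most frequent reciprocal classes, pr vg b and pr+ vg+ b+, are the parental types, so the F1 was pr vg b / pr+ vg+ b+.
The two rarest classes, pr+ vg b and pr vg+ b+, are the double crossovers. Comparing them with the parentals, only the pr allele has switched, so pr is the middle locus and the order is vg – pr – b.
vg–pr: (228 + 10)/1903 = 0.1251; pr–b: (104 + 10)/1903 = 0.0599.
Expected DCO frequency = 0.1251 × 0.0599 ≈ 0.00749; observed = 10/1903 ≈ 0.00525.
Coefficient of coincidence = 0.00525/0.00749 ≈ 0.70.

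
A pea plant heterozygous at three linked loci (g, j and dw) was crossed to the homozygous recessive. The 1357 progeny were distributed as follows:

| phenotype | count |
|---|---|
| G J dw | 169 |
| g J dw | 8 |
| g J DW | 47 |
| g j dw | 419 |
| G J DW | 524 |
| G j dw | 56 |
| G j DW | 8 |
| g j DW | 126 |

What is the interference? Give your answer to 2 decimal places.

0.41

The two most frequent reciprocal classes, g j dw and G J DW, are the parental types, so the F1 was g j dw / G J DW.
The two rarest classes, g J dw and G j DW, are the double crossovers. Comparing them with the parentals, only the j allele has switched, so j is the middle locus and the order is dw – j – g.
dw–j: (295 + 16)/1357 = 0.2292; j–g: (103 + 16)/1357 = 0.0877.
Expected DCO frequency = 0.2292 × 0.0877 ≈ 0.02010; observed = 16/1357 ≈ 0.01179.
Coefficient of coincidence = 0.01179/0.02010 ≈ 0.59; interference = 1 − 0.59 = 0.41.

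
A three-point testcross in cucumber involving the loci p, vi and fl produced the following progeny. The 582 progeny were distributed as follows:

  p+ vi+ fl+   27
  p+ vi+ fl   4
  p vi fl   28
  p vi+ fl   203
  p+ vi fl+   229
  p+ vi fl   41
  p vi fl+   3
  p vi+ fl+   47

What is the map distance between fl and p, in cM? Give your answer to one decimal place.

16.3 cM

The two most frequent reciprocal classes, p vi+ fl and p+ vi fl+, are the parental types, so the F1 was p vi+ fl / p+ vi fl+.
The two rarest classes, p+ vi+ fl and p vi fl+, are the double crossovers. Comparing them with the parentals, only the p allele has switched, so p is the middle locus and the order is fl – p – vi.
Crossovers in the fl–p interval produce the single-crossover classes p vi+ fl+ and p+ vi fl (47 + 41 = 88) plus the double crossovers (7).
RF(fl–p) = (88 + 7) / 582 = 95/582 = 0.1632 → 16.3 cM.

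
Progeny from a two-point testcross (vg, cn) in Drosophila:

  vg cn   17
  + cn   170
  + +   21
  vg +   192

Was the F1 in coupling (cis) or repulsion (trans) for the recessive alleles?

The two most frequent classes are + cn (170) and vg + (192); these are the parental (non-recombinant) types.
So the F1 carried + cn on one chromosome and vg + on the other — the recessive alleles are on opposite chromosomes (trans / repulsion).

trans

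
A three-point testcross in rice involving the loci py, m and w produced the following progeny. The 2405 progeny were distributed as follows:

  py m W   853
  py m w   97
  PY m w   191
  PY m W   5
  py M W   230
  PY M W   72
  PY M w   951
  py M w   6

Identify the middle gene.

The two most frequent reciprocal classes, PY M w and py m W, are the parental types, so the F1 was PY M w / py m W.
The two rarest classes, py M w and PY m W, are the double crossovers. Comparing them with the parentals, only the py allele has switched, so py is the middle locus and the order is m – py – w.

py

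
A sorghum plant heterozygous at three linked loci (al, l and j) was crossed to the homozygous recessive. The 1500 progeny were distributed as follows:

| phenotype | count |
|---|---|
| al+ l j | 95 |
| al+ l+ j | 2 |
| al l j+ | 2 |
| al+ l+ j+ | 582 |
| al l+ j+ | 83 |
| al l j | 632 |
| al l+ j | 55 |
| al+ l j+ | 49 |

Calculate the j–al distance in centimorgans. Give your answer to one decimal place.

The two most frequent reciprocal classes, al+ l+ j+ and al l j, are the parental types, so the F1 was al+ l+ j+ / al l j.
The two rarest classes, al+ l+ j and al l j+, are the double crossovers. Comparing them with the parentals, only the j allele has switched, so j is the middle locus and the order is al – j – l.
Crossovers in the al–j interval produce the single-crossover classes al l+ j+ and al+ l j (83 + 95 = 178) plus the double crossovers (4).
RF(al–j) = (178 + 4) / 1500 = 182/1500 = 0.1213 → 12.1 centimorgans.

12.1 centimorgans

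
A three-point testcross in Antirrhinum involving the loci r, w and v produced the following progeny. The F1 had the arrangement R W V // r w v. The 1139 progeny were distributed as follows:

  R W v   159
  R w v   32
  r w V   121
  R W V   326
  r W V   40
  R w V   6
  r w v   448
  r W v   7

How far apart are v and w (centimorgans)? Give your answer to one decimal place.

25.7 centimorgans

The two rarest classes, R w V and r W v, are the double crossovers. Comparing them with the parentals, only the w allele has switched, so w is the middle locus and the order is r – w – v.
Crossovers in the w–v interval produce the single-crossover classes R W v and r w V (159 + 121 = 280) plus the double crossovers (13).
RF(w–v) = (280 + 13) / 1139 = 293/1139 = 0.2572 → 25.7 centimorgans.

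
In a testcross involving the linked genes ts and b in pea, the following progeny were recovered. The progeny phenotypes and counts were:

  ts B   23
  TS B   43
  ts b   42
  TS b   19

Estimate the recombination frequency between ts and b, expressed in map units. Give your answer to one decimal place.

The two most frequent classes, TS B (43) and ts b (42), are the parental types, so the F1 was TS B / ts b.
The recombinant classes are TS b and ts B: 19 + 23 = 42.
Recombination frequency = 42/127 = 0.3307 ≈ 33.1%, i.e. 33.1 map units.

33.1 map units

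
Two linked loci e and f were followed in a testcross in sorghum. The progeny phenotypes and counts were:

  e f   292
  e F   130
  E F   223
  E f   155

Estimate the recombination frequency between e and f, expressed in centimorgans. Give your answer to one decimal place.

The two most frequent classes, E F (223) and e f (292), are the parental types, so the F1 was E F / e f.
The recombinant classes are E f and e F: 155 + 130 = 285.
Recombination frequency = 285/800 = 0.3563 ≈ 35.6%, i.e. 35.6 centimorgans.

35.6 centimorgans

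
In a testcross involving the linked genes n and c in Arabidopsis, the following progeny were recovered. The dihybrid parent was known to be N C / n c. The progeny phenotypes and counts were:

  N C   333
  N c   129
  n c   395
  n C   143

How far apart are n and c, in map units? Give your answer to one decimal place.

The recombinant classes are N c and n C: 129 + 143 = 272.
Recombination frequency = 272/1000 = 0.2720 ≈ 27.2%, i.e. 27.2 map units.

27.2 map units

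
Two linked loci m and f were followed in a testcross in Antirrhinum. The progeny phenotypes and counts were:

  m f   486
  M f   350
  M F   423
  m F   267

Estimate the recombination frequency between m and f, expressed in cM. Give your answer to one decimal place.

40.4 cM

The two most frequent classes, M F (423) and m f (486), are the parental types, so the F1 was M F / m f.
The recombinant classes are M f and m F: 350 + 267 = 617.
Recombination frequency = 617/1526 = 0.4043 ≈ 40.4%, i.e. 40.4 cM.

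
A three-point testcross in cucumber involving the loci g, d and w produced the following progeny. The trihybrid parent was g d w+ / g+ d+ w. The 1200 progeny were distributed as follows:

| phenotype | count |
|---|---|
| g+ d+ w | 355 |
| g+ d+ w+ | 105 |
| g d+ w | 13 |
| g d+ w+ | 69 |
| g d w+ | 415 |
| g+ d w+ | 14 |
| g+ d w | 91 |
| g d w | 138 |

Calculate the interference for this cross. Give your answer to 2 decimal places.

The two rarest classes, g+ d w+ and g d+ w, are the double crossovers. Comparing them with the parentals, only the g allele has switched, so g is the middle locus and the order is w – g – d.
w–g: (243 + 27)/1200 = 0.2250; g–d: (160 + 27)/1200 = 0.1558.
Expected DCO frequency = 0.2250 × 0.1558 ≈ 0.03506; observed = 27/1200 ≈ 0.02250.
Coefficient of coincidence = 0.02250/0.03506 ≈ 0.64; interference = 1 − 0.64 = 0.36.

0.36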